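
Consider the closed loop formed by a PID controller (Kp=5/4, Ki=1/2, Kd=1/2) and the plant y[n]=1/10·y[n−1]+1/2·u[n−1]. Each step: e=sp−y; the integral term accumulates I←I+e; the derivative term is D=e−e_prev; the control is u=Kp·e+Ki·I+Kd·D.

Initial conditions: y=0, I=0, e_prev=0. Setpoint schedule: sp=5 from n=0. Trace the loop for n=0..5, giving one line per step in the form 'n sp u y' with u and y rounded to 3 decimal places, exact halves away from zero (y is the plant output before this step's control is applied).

(exact arithmetic carried between steps; '≈' marks a value shown rounded to 6 d.p. or computed from one; I and e_prev carry over from the previous line; the table rounds u and y to 3 d.p., halves away from zero)
n=0: y=0, sp=5, e=sp−y=5; I=5, D=e−e_prev=5; u=5/4·5+1/2·5+1/2·5=11.25; next y=1/10·0+1/2·11.25=5.625
n=1: y=5.625, sp=5, e=sp−y=-0.625; I=4.375, D=e−e_prev=-5.625; u=5/4·(-0.625)+1/2·4.375+1/2·(-5.625)=-1.40625; next y=1/10·5.625+1/2·(-1.40625)=-0.140625
n=2: y=-0.140625, sp=5, e=sp−y=5.140625; I=9.515625, D=e−e_prev=5.765625; u=5/4·5.140625+1/2·9.515625+1/2·5.765625≈14.066406; next y=1/10·(-0.140625)+1/2·14.066406≈7.019141
n=3: y≈7.019141, sp=5, e=sp−y≈-2.019141; I≈7.496484, D=e−e_prev≈-7.159766; u=5/4·(-2.019141)+1/2·7.496484+1/2·(-7.159766)≈-2.355566; next y=1/10·7.019141+1/2·(-2.355566)≈-0.475869
n=4: y≈-0.475869, sp=5, e=sp−y≈5.475869; I≈12.972354, D=e−e_prev≈7.495010; u=5/4·5.475869+1/2·12.972354+1/2·7.495010≈17.078518; next y=1/10·(-0.475869)+1/2·17.078518≈8.491672
n=5: y≈8.491672, sp=5, e=sp−y≈-3.491672; I≈9.480681, D=e−e_prev≈-8.967541; u=5/4·(-3.491672)+1/2·9.480681+1/2·(-8.967541)≈-4.108020; next y=1/10·8.491672+1/2·(-4.108020)≈-1.204843

0 5 11.250 0.000
1 5 -1.406 5.625
2 5 14.066 -0.141
3 5 -2.356 7.019
4 5 17.079 -0.476
5 5 -4.108 8.492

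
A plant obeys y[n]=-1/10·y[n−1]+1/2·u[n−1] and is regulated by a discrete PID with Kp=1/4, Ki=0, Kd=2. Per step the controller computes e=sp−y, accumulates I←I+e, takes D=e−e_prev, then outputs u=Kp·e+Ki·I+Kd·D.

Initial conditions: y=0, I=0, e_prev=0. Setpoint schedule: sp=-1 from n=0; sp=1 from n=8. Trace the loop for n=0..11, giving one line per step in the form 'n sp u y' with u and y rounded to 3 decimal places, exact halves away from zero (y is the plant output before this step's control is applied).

(exact arithmetic carried between steps; '≈' marks a value shown rounded to 6 d.p. or computed from one; I and e_prev carry over from the previous line; the table rounds u and y to 3 d.p., halves away from zero)
n=0: y=0, sp=-1, e=sp−y=-1; I=-1, D=e−e_prev=-1; u=1/4·(-1)+0·(-1)+2·(-1)=-2.25; next y=-1/10·0+1/2·(-2.25)=-1.125
n=1: y=-1.125, sp=-1, e=sp−y=0.125; I=-0.875, D=e−e_prev=1.125; u=1/4·0.125+0·(-0.875)+2·1.125=2.28125; next y=-1/10·(-1.125)+1/2·2.28125=1.253125
n=2: y=1.253125, sp=-1, e=sp−y=-2.253125; I=-3.128125, D=e−e_prev=-2.378125; u=1/4·(-2.253125)+0·(-3.128125)+2·(-2.378125)≈-5.319531; next y=-1/10·1.253125+1/2·(-5.319531)≈-2.785078
n=3: y≈-2.785078, sp=-1, e=sp−y≈1.785078; I≈-1.343047, D=e−e_prev≈4.038203; u=1/4·1.785078+0·(-1.343047)+2·4.038203≈8.522676; next y=-1/10·(-2.785078)+1/2·8.522676≈4.539846
n=4: y≈4.539846, sp=-1, e=sp−y≈-5.539846; I≈-6.882893, D=e−e_prev≈-7.324924; u=1/4·(-5.539846)+0·(-6.882893)+2·(-7.324924)≈-16.034809; next y=-1/10·4.539846+1/2·(-16.034809)≈-8.471389
n=5: y≈-8.471389, sp=-1, e=sp−y≈7.471389; I≈0.588497, D=e−e_prev≈13.011235; u=1/4·7.471389+0·0.588497+2·13.011235≈27.890317; next y=-1/10·(-8.471389)+1/2·27.890317≈14.792297
n=6: y≈14.792297, sp=-1, e=sp−y≈-15.792297; I≈-15.203801, D=e−e_prev≈-23.263686; u=1/4·(-15.792297)+0·(-15.203801)+2·(-23.263686)≈-50.475447; next y=-1/10·14.792297+1/2·(-50.475447)≈-26.716953
n=7: y≈-26.716953, sp=-1, e=sp−y≈25.716953; I≈10.513153, D=e−e_prev≈41.509251; u=1/4·25.716953+0·10.513153+2·41.509251≈89.447740; next y=-1/10·(-26.716953)+1/2·89.447740≈47.395565
n=8: y≈47.395565, sp=1, e=sp−y≈-46.395565; I≈-35.882413, D=e−e_prev≈-72.112519; u=1/4·(-46.395565)+0·(-35.882413)+2·(-72.112519)≈-155.823929; next y=-1/10·47.395565+1/2·(-155.823929)≈-82.651521
n=9: y≈-82.651521, sp=1, e=sp−y≈83.651521; I≈47.769108, D=e−e_prev≈130.047086; u=1/4·83.651521+0·47.769108+2·130.047086≈281.007052; next y=-1/10·(-82.651521)+1/2·281.007052≈148.768678
n=10: y≈148.768678, sp=1, e=sp−y≈-147.768678; I≈-99.999570, D=e−e_prev≈-231.420199; u=1/4·(-147.768678)+0·(-99.999570)+2·(-231.420199)≈-499.782568; next y=-1/10·148.768678+1/2·(-499.782568)≈-264.768152
n=11: y≈-264.768152, sp=1, e=sp−y≈265.768152; I≈165.768582, D=e−e_prev≈413.536830; u=1/4·265.768152+0·165.768582+2·413.536830≈893.515698; next y=-1/10·(-264.768152)+1/2·893.515698≈473.234664

0 -1 -2.250 0.000
1 -1 2.281 -1.125
2 -1 -5.320 1.253
3 -1 8.523 -2.785
4 -1 -16.035 4.540
5 -1 27.890 -8.471
6 -1 -50.475 14.792
7 -1 89.448 -26.717
8 1 -155.824 47.396
9 1 281.007 -82.652
10 1 -499.783 148.769
11 1 893.516 -264.768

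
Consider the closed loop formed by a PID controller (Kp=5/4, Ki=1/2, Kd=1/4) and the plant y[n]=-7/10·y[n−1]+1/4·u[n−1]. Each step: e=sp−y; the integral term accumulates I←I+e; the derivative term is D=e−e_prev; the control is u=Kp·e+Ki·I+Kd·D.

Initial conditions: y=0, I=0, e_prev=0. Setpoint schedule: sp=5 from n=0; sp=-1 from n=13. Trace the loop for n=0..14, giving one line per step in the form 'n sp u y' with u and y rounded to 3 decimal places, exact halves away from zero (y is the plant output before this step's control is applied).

(exact arithmetic carried between steps; '≈' marks a value shown rounded to 6 d.p. or computed from one; I and e_prev carry over from the previous line; the table rounds u and y to 3 d.p., halves away from zero)
n=0: y=0, sp=5, e=sp−y=5; I=5, D=e−e_prev=5; u=5/4·5+1/2·5+1/4·5=10; next y=-7/10·0+1/4·10=2.5
n=1: y=2.5, sp=5, e=sp−y=2.5; I=7.5, D=e−e_prev=-2.5; u=5/4·2.5+1/2·7.5+1/4·(-2.5)=6.25; next y=-7/10·2.5+1/4·6.25=-0.1875
n=2: y=-0.1875, sp=5, e=sp−y=5.1875; I=12.6875, D=e−e_prev=2.6875; u=5/4·5.1875+1/2·12.6875+1/4·2.6875=13.5; next y=-7/10·(-0.1875)+1/4·13.5=3.50625
n=3: y=3.50625, sp=5, e=sp−y=1.49375; I=14.18125, D=e−e_prev=-3.69375; u=5/4·1.49375+1/2·14.18125+1/4·(-3.69375)=8.034375; next y=-7/10·3.50625+1/4·8.034375≈-0.445781
n=4: y≈-0.445781, sp=5, e=sp−y≈5.445781; I≈19.627031, D=e−e_prev≈3.952031; u=5/4·5.445781+1/2·19.627031+1/4·3.952031≈17.60875; next y=-7/10·(-0.445781)+1/4·17.60875≈4.714234
n=5: y≈4.714234, sp=5, e=sp−y≈0.285766; I≈19.912797, D=e−e_prev≈-5.160016; u=5/4·0.285766+1/2·19.912797+1/4·(-5.160016)≈9.023602; next y=-7/10·4.714234+1/4·9.023602≈-1.044064
n=6: y≈-1.044064, sp=5, e=sp−y≈6.044064; I≈25.956861, D=e−e_prev≈5.758298; u=5/4·6.044064+1/2·25.956861+1/4·5.758298≈21.973084; next y=-7/10·(-1.044064)+1/4·21.973084≈6.224116
n=7: y≈6.224116, sp=5, e=sp−y≈-1.224116; I≈24.732745, D=e−e_prev≈-7.268179; u=5/4·(-1.224116)+1/2·24.732745+1/4·(-7.268179)≈9.019183; next y=-7/10·6.224116+1/4·9.019183≈-2.102085
n=8: y≈-2.102085, sp=5, e=sp−y≈7.102085; I≈31.834830, D=e−e_prev≈8.326201; u=5/4·7.102085+1/2·31.834830+1/4·8.326201≈26.876572; next y=-7/10·(-2.102085)+1/4·26.876572≈8.190603
n=9: y≈8.190603, sp=5, e=sp−y≈-3.190603; I≈28.644228, D=e−e_prev≈-10.292688; u=5/4·(-3.190603)+1/2·28.644228+1/4·(-10.292688)≈7.760689; next y=-7/10·8.190603+1/4·7.760689≈-3.793250
n=10: y≈-3.793250, sp=5, e=sp−y≈8.793250; I≈37.437477, D=e−e_prev≈11.983852; u=5/4·8.793250+1/2·37.437477+1/4·11.983852≈32.706264; next y=-7/10·(-3.793250)+1/4·32.706264≈10.831841
n=11: y≈10.831841, sp=5, e=sp−y≈-5.831841; I≈31.605636, D=e−e_prev≈-14.625090; u=5/4·(-5.831841)+1/2·31.605636+1/4·(-14.625090)≈4.856745; next y=-7/10·10.831841+1/4·4.856745≈-6.368102
n=12: y≈-6.368102, sp=5, e=sp−y≈11.368102; I≈42.973739, D=e−e_prev≈17.199943; u=5/4·11.368102+1/2·42.973739+1/4·17.199943≈39.996983; next y=-7/10·(-6.368102)+1/4·39.996983≈14.456917
n=13: y≈14.456917, sp=-1, e=sp−y≈-15.456917; I≈27.516821, D=e−e_prev≈-26.825020; u=5/4·(-15.456917)+1/2·27.516821+1/4·(-26.825020)≈-12.268991; next y=-7/10·14.456917+1/4·(-12.268991)≈-13.187090
n=14: y≈-13.187090, sp=-1, e=sp−y≈12.187090; I≈39.703911, D=e−e_prev≈27.644007; u=5/4·12.187090+1/2·39.703911+1/4·27.644007≈41.996820; next y=-7/10·(-13.187090)+1/4·41.996820≈19.730168

0 5 10.000 0.000
1 5 6.250 2.500
2 5 13.500 -0.188
3 5 8.034 3.506
4 5 17.609 -0.446
5 5 9.024 4.714
6 5 21.973 -1.044
7 5 9.019 6.224
8 5 26.877 -2.102
9 5 7.761 8.191
10 5 32.706 -3.793
11 5 4.857 10.832
12 5 39.997 -6.368
13 -1 -12.269 14.457
14 -1 41.997 -13.187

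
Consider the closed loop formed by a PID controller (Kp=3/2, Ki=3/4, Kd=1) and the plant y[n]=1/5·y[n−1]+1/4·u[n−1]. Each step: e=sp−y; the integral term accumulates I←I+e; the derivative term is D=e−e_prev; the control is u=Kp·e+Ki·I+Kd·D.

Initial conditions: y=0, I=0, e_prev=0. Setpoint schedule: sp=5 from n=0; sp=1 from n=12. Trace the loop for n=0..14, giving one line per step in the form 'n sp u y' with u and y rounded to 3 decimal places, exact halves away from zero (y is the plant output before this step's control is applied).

(exact arithmetic carried between steps; '≈' marks a value shown rounded to 6 d.p. or computed from one; I and e_prev carry over from the previous line; the table rounds u and y to 3 d.p., halves away from zero)
n=0: y=0, sp=5, e=sp−y=5; I=5, D=e−e_prev=5; u=3/2·5+3/4·5+1·5=16.25; next y=1/5·0+1/4·16.25=4.0625
n=1: y=4.0625, sp=5, e=sp−y=0.9375; I=5.9375, D=e−e_prev=-4.0625; u=3/2·0.9375+3/4·5.9375+1·(-4.0625)=1.796875; next y=1/5·4.0625+1/4·1.796875≈1.261719
n=2: y≈1.261719, sp=5, e=sp−y≈3.738281; I≈9.675781, D=e−e_prev≈2.800781; u=3/2·3.738281+3/4·9.675781+1·2.800781≈15.665039; next y=1/5·1.261719+1/4·15.665039≈4.168604
n=3: y≈4.168604, sp=5, e=sp−y≈0.831396; I≈10.507178, D=e−e_prev≈-2.906885; u=3/2·0.831396+3/4·10.507178+1·(-2.906885)≈6.220593; next y=1/5·4.168604+1/4·6.220593≈2.388869
n=4: y≈2.388869, sp=5, e=sp−y≈2.611131; I≈13.118309, D=e−e_prev≈1.779734; u=3/2·2.611131+3/4·13.118309+1·1.779734≈15.535163; next y=1/5·2.388869+1/4·15.535163≈4.361564
n=5: y≈4.361564, sp=5, e=sp−y≈0.638436; I≈13.756744, D=e−e_prev≈-1.972695; u=3/2·0.638436+3/4·13.756744+1·(-1.972695)≈9.302516; next y=1/5·4.361564+1/4·9.302516≈3.197942
n=6: y≈3.197942, sp=5, e=sp−y≈1.802058; I≈15.558802, D=e−e_prev≈1.163623; u=3/2·1.802058+3/4·15.558802+1·1.163623≈15.535811; next y=1/5·3.197942+1/4·15.535811≈4.523541
n=7: y≈4.523541, sp=5, e=sp−y≈0.476459; I≈16.035261, D=e−e_prev≈-1.325599; u=3/2·0.476459+3/4·16.035261+1·(-1.325599)≈11.415535; next y=1/5·4.523541+1/4·11.415535≈3.758592
n=8: y≈3.758592, sp=5, e=sp−y≈1.241408; I≈17.276669, D=e−e_prev≈0.764949; u=3/2·1.241408+3/4·17.276669+1·0.764949≈15.584563; next y=1/5·3.758592+1/4·15.584563≈4.647859
n=9: y≈4.647859, sp=5, e=sp−y≈0.352141; I≈17.628810, D=e−e_prev≈-0.889267; u=3/2·0.352141+3/4·17.628810+1·(-0.889267)≈12.860551; next y=1/5·4.647859+1/4·12.860551≈4.144710
n=10: y≈4.144710, sp=5, e=sp−y≈0.855290; I≈18.484100, D=e−e_prev≈0.503150; u=3/2·0.855290+3/4·18.484100+1·0.503150≈15.649160; next y=1/5·4.144710+1/4·15.649160≈4.741232
n=11: y≈4.741232, sp=5, e=sp−y≈0.258768; I≈18.742868, D=e−e_prev≈-0.596522; u=3/2·0.258768+3/4·18.742868+1·(-0.596522)≈13.848781; next y=1/5·4.741232+1/4·13.848781≈4.410442
n=12: y≈4.410442, sp=1, e=sp−y≈-3.410442; I≈15.332427, D=e−e_prev≈-3.669210; u=3/2·(-3.410442)+3/4·15.332427+1·(-3.669210)≈2.714448; next y=1/5·4.410442+1/4·2.714448≈1.560700
n=13: y≈1.560700, sp=1, e=sp−y≈-0.560700; I≈14.771726, D=e−e_prev≈2.849741; u=3/2·(-0.560700)+3/4·14.771726+1·2.849741≈13.087486; next y=1/5·1.560700+1/4·13.087486≈3.584011
n=14: y≈3.584011, sp=1, e=sp−y≈-2.584011; I≈12.187715, D=e−e_prev≈-2.023311; u=3/2·(-2.584011)+3/4·12.187715+1·(-2.023311)≈3.241458; next y=1/5·3.584011+1/4·3.241458≈1.527167

0 5 16.250 0.000
1 5 1.797 4.063
2 5 15.665 1.262
3 5 6.221 4.169
4 5 15.535 2.389
5 5 9.303 4.362
6 5 15.536 3.198
7 5 11.416 4.524
8 5 15.585 3.759
9 5 12.861 4.648
10 5 15.649 4.145
11 5 13.849 4.741
12 1 2.714 4.410
13 1 13.087 1.561
14 1 3.241 3.584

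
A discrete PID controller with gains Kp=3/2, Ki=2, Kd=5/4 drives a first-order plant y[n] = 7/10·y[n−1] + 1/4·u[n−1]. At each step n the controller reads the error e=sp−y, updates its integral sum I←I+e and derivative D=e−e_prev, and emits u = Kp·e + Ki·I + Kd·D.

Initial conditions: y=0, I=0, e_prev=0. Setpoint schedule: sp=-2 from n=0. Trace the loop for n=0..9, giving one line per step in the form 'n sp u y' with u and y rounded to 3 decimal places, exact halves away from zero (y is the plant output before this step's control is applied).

0 -2 -9.500 0.000
1 -2 0.281 -2.375
2 -2 -5.656 -1.592
3 -2 -1.046 -2.528
4 -2 -3.520 -2.031
5 -2 -1.550 -2.302
6 -2 -2.724 -1.999
7 -2 -1.961 -2.080
8 -2 -2.538 -1.946
9 -2 -2.238 -1.997

(exact arithmetic carried between steps; '≈' marks a value shown rounded to 6 d.p. or computed from one; I and e_prev carry over from the previous line; the table rounds u and y to 3 d.p., halves away from zero)
n=0: y=0, sp=-2, e=sp−y=-2; I=-2, D=e−e_prev=-2; u=3/2·(-2)+2·(-2)+5/4·(-2)=-9.5; next y=7/10·0+1/4·(-9.5)=-2.375
n=1: y=-2.375, sp=-2, e=sp−y=0.375; I=-1.625, D=e−e_prev=2.375; u=3/2·0.375+2·(-1.625)+5/4·2.375=0.28125; next y=7/10·(-2.375)+1/4·0.28125≈-1.592188
n=2: y≈-1.592188, sp=-2, e=sp−y≈-0.407813; I≈-2.032813, D=e−e_prev≈-0.782813; u=3/2·(-0.407813)+2·(-2.032813)+5/4·(-0.782813)≈-5.655859; next y=7/10·(-1.592188)+1/4·(-5.655859)≈-2.528496
n=3: y≈-2.528496, sp=-2, e=sp−y≈0.528496; I≈-1.504316, D=e−e_prev≈0.936309; u=3/2·0.528496+2·(-1.504316)+5/4·0.936309≈-1.045503; next y=7/10·(-2.528496)+1/4·(-1.045503)≈-2.031323
n=4: y≈-2.031323, sp=-2, e=sp−y≈0.031323; I≈-1.472993, D=e−e_prev≈-0.497173; u=3/2·0.031323+2·(-1.472993)+5/4·(-0.497173)≈-3.520469; next y=7/10·(-2.031323)+1/4·(-3.520469)≈-2.302043
n=5: y≈-2.302043, sp=-2, e=sp−y≈0.302043; I≈-1.170950, D=e−e_prev≈0.270720; u=3/2·0.302043+2·(-1.170950)+5/4·0.270720≈-1.550435; next y=7/10·(-2.302043)+1/4·(-1.550435)≈-1.999039
n=6: y≈-1.999039, sp=-2, e=sp−y≈-0.000961; I≈-1.171911, D=e−e_prev≈-0.303004; u=3/2·(-0.000961)+2·(-1.171911)+5/4·(-0.303004)≈-2.724019; next y=7/10·(-1.999039)+1/4·(-2.724019)≈-2.080332
n=7: y≈-2.080332, sp=-2, e=sp−y≈0.080332; I≈-1.091579, D=e−e_prev≈0.081293; u=3/2·0.080332+2·(-1.091579)+5/4·0.081293≈-1.961044; next y=7/10·(-2.080332)+1/4·(-1.961044)≈-1.946493
n=8: y≈-1.946493, sp=-2, e=sp−y≈-0.053507; I≈-1.145086, D=e−e_prev≈-0.133839; u=3/2·(-0.053507)+2·(-1.145086)+5/4·(-0.133839)≈-2.537730; next y=7/10·(-1.946493)+1/4·(-2.537730)≈-1.996978
n=9: y≈-1.996978, sp=-2, e=sp−y≈-0.003022; I≈-1.148108, D=e−e_prev≈0.050484; u=3/2·(-0.003022)+2·(-1.148108)+5/4·0.050484≈-2.237644; next y=7/10·(-1.996978)+1/4·(-2.237644)≈-1.957295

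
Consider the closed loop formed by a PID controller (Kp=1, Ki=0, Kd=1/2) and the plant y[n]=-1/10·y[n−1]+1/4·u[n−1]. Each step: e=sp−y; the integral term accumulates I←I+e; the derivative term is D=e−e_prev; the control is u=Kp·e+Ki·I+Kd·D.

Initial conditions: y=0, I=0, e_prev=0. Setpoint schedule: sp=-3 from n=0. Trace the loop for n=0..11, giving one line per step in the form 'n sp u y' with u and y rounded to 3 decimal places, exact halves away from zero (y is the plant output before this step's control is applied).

0 -3 -4.500 0.000
1 -3 -1.313 -1.125
2 -3 -3.239 -0.216
3 -3 -1.926 -0.788
4 -3 -2.790 -0.403
5 -3 -2.215 -0.657
6 -3 -2.597 -0.488
7 -3 -2.344 -0.600
8 -3 -2.511 -0.526
9 -3 -2.400 -0.575
10 -3 -2.474 -0.542
11 -3 -2.425 -0.564

(exact arithmetic carried between steps; '≈' marks a value shown rounded to 6 d.p. or computed from one; I and e_prev carry over from the previous line; the table rounds u and y to 3 d.p., halves away from zero)
n=0: y=0, sp=-3, e=sp−y=-3; I=-3, D=e−e_prev=-3; u=1·(-3)+0·(-3)+1/2·(-3)=-4.5; next y=-1/10·0+1/4·(-4.5)=-1.125
n=1: y=-1.125, sp=-3, e=sp−y=-1.875; I=-4.875, D=e−e_prev=1.125; u=1·(-1.875)+0·(-4.875)+1/2·1.125=-1.3125; next y=-1/10·(-1.125)+1/4·(-1.3125)=-0.215625
n=2: y=-0.215625, sp=-3, e=sp−y=-2.784375; I=-7.659375, D=e−e_prev=-0.909375; u=1·(-2.784375)+0·(-7.659375)+1/2·(-0.909375)≈-3.239063; next y=-1/10·(-0.215625)+1/4·(-3.239063)≈-0.788203
n=3: y≈-0.788203, sp=-3, e=sp−y≈-2.211797; I≈-9.871172, D=e−e_prev≈0.572578; u=1·(-2.211797)+0·(-9.871172)+1/2·0.572578≈-1.925508; next y=-1/10·(-0.788203)+1/4·(-1.925508)≈-0.402557
n=4: y≈-0.402557, sp=-3, e=sp−y≈-2.597443; I≈-12.468615, D=e−e_prev≈-0.385646; u=1·(-2.597443)+0·(-12.468615)+1/2·(-0.385646)≈-2.790267; next y=-1/10·(-0.402557)+1/4·(-2.790267)≈-0.657311
n=5: y≈-0.657311, sp=-3, e=sp−y≈-2.342689; I≈-14.811304, D=e−e_prev≈0.254754; u=1·(-2.342689)+0·(-14.811304)+1/2·0.254754≈-2.215312; next y=-1/10·(-0.657311)+1/4·(-2.215312)≈-0.488097
n=6: y≈-0.488097, sp=-3, e=sp−y≈-2.511903; I≈-17.323207, D=e−e_prev≈-0.169214; u=1·(-2.511903)+0·(-17.323207)+1/2·(-0.169214)≈-2.596510; next y=-1/10·(-0.488097)+1/4·(-2.596510)≈-0.600318
n=7: y≈-0.600318, sp=-3, e=sp−y≈-2.399682; I≈-19.722890, D=e−e_prev≈0.112221; u=1·(-2.399682)+0·(-19.722890)+1/2·0.112221≈-2.343572; next y=-1/10·(-0.600318)+1/4·(-2.343572)≈-0.525861
n=8: y≈-0.525861, sp=-3, e=sp−y≈-2.474139; I≈-22.197028, D=e−e_prev≈-0.074457; u=1·(-2.474139)+0·(-22.197028)+1/2·(-0.074457)≈-2.511367; next y=-1/10·(-0.525861)+1/4·(-2.511367)≈-0.575256
n=9: y≈-0.575256, sp=-3, e=sp−y≈-2.424744; I≈-24.621773, D=e−e_prev≈0.049395; u=1·(-2.424744)+0·(-24.621773)+1/2·0.049395≈-2.400047; next y=-1/10·(-0.575256)+1/4·(-2.400047)≈-0.542486
n=10: y≈-0.542486, sp=-3, e=sp−y≈-2.457514; I≈-27.079287, D=e−e_prev≈-0.032770; u=1·(-2.457514)+0·(-27.079287)+1/2·(-0.032770)≈-2.473899; next y=-1/10·(-0.542486)+1/4·(-2.473899)≈-0.564226
n=11: y≈-0.564226, sp=-3, e=sp−y≈-2.435774; I≈-29.515060, D=e−e_prev≈0.021740; u=1·(-2.435774)+0·(-29.515060)+1/2·0.021740≈-2.424904; next y=-1/10·(-0.564226)+1/4·(-2.424904)≈-0.549803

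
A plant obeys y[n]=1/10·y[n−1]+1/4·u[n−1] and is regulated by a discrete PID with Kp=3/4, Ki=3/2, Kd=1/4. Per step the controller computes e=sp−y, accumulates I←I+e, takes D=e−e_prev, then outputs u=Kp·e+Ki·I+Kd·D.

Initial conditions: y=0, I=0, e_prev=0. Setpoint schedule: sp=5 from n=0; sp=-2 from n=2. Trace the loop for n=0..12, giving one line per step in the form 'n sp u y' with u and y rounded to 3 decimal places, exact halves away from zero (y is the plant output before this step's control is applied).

0 5 12.500 0.000
1 5 10.938 3.125
2 -2 -2.773 3.047
3 -2 -0.024 -0.389
4 -2 -4.160 -0.045
5 -2 -4.508 -1.044
6 -2 -5.724 -1.231
7 -2 -6.117 -1.554
8 -2 -6.540 -1.685
9 -2 -6.748 -1.803
10 -2 -6.913 -1.867
11 -2 -7.009 -1.915
12 -2 -7.076 -1.944

(exact arithmetic carried between steps; '≈' marks a value shown rounded to 6 d.p. or computed from one; I and e_prev carry over from the previous line; the table rounds u and y to 3 d.p., halves away from zero)
n=0: y=0, sp=5, e=sp−y=5; I=5, D=e−e_prev=5; u=3/4·5+3/2·5+1/4·5=12.5; next y=1/10·0+1/4·12.5=3.125
n=1: y=3.125, sp=5, e=sp−y=1.875; I=6.875, D=e−e_prev=-3.125; u=3/4·1.875+3/2·6.875+1/4·(-3.125)=10.9375; next y=1/10·3.125+1/4·10.9375=3.046875
n=2: y=3.046875, sp=-2, e=sp−y=-5.046875; I=1.828125, D=e−e_prev=-6.921875; u=3/4·(-5.046875)+3/2·1.828125+1/4·(-6.921875)≈-2.773438; next y=1/10·3.046875+1/4·(-2.773438)≈-0.388672
n=3: y≈-0.388672, sp=-2, e=sp−y≈-1.611328; I≈0.216797, D=e−e_prev≈3.435547; u=3/4·(-1.611328)+3/2·0.216797+1/4·3.435547≈-0.024414; next y=1/10·(-0.388672)+1/4·(-0.024414)≈-0.044971
n=4: y≈-0.044971, sp=-2, e=sp−y≈-1.955029; I≈-1.738232, D=e−e_prev≈-0.343701; u=3/4·(-1.955029)+3/2·(-1.738232)+1/4·(-0.343701)≈-4.159546; next y=1/10·(-0.044971)+1/4·(-4.159546)≈-1.044384
n=5: y≈-1.044384, sp=-2, e=sp−y≈-0.955616; I≈-2.693849, D=e−e_prev≈0.999413; u=3/4·(-0.955616)+3/2·(-2.693849)+1/4·0.999413≈-4.507632; next y=1/10·(-1.044384)+1/4·(-4.507632)≈-1.231346
n=6: y≈-1.231346, sp=-2, e=sp−y≈-0.768654; I≈-3.462502, D=e−e_prev≈0.186963; u=3/4·(-0.768654)+3/2·(-3.462502)+1/4·0.186963≈-5.723503; next y=1/10·(-1.231346)+1/4·(-5.723503)≈-1.554010
n=7: y≈-1.554010, sp=-2, e=sp−y≈-0.445990; I≈-3.908492, D=e−e_prev≈0.322664; u=3/4·(-0.445990)+3/2·(-3.908492)+1/4·0.322664≈-6.116564; next y=1/10·(-1.554010)+1/4·(-6.116564)≈-1.684542
n=8: y≈-1.684542, sp=-2, e=sp−y≈-0.315458; I≈-4.223950, D=e−e_prev≈0.130532; u=3/4·(-0.315458)+3/2·(-4.223950)+1/4·0.130532≈-6.539885; next y=1/10·(-1.684542)+1/4·(-6.539885)≈-1.803426
n=9: y≈-1.803426, sp=-2, e=sp−y≈-0.196574; I≈-4.420524, D=e−e_prev≈0.118883; u=3/4·(-0.196574)+3/2·(-4.420524)+1/4·0.118883≈-6.748497; next y=1/10·(-1.803426)+1/4·(-6.748497)≈-1.867467
n=10: y≈-1.867467, sp=-2, e=sp−y≈-0.132533; I≈-4.553058, D=e−e_prev≈0.064041; u=3/4·(-0.132533)+3/2·(-4.553058)+1/4·0.064041≈-6.912976; next y=1/10·(-1.867467)+1/4·(-6.912976)≈-1.914991
n=11: y≈-1.914991, sp=-2, e=sp−y≈-0.085009; I≈-4.638067, D=e−e_prev≈0.047524; u=3/4·(-0.085009)+3/2·(-4.638067)+1/4·0.047524≈-7.008976; next y=1/10·(-1.914991)+1/4·(-7.008976)≈-1.943743
n=12: y≈-1.943743, sp=-2, e=sp−y≈-0.056257; I≈-4.694324, D=e−e_prev≈0.028752; u=3/4·(-0.056257)+3/2·(-4.694324)+1/4·0.028752≈-7.076490; next y=1/10·(-1.943743)+1/4·(-7.076490)≈-1.963497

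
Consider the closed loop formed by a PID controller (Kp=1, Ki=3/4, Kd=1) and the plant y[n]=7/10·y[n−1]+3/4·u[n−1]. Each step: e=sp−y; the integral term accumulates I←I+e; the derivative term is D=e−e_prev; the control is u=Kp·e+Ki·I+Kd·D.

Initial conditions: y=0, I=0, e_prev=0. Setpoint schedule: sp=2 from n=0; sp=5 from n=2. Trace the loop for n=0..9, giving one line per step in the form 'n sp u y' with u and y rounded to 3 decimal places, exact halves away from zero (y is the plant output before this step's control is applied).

0 2 5.500 0.000
1 2 -6.344 4.125
2 5 20.925 -1.870
3 5 -27.618 14.384
4 5 50.427 -10.645
5 5 -75.656 30.369
6 5 127.426 -35.484
7 5 -200.155 70.731
8 5 327.934 -100.604
9 5 -523.561 175.528

(exact arithmetic carried between steps; '≈' marks a value shown rounded to 6 d.p. or computed from one; I and e_prev carry over from the previous line; the table rounds u and y to 3 d.p., halves away from zero)
n=0: y=0, sp=2, e=sp−y=2; I=2, D=e−e_prev=2; u=1·2+3/4·2+1·2=5.5; next y=7/10·0+3/4·5.5=4.125
n=1: y=4.125, sp=2, e=sp−y=-2.125; I=-0.125, D=e−e_prev=-4.125; u=1·(-2.125)+3/4·(-0.125)+1·(-4.125)=-6.34375; next y=7/10·4.125+3/4·(-6.34375)≈-1.870313
n=2: y≈-1.870313, sp=5, e=sp−y≈6.870313; I≈6.745313, D=e−e_prev≈8.995313; u=1·6.870313+3/4·6.745313+1·8.995313≈20.924609; next y=7/10·(-1.870313)+3/4·20.924609≈14.384238
n=3: y≈14.384238, sp=5, e=sp−y≈-9.384238; I≈-2.638926, D=e−e_prev≈-16.254551; u=1·(-9.384238)+3/4·(-2.638926)+1·(-16.254551)≈-27.617983; next y=7/10·14.384238+3/4·(-27.617983)≈-10.644521
n=4: y≈-10.644521, sp=5, e=sp−y≈15.644521; I≈13.005595, D=e−e_prev≈25.028759; u=1·15.644521+3/4·13.005595+1·25.028759≈50.427476; next y=7/10·(-10.644521)+3/4·50.427476≈30.369442
n=5: y≈30.369442, sp=5, e=sp−y≈-25.369442; I≈-12.363848, D=e−e_prev≈-41.013963; u=1·(-25.369442)+3/4·(-12.363848)+1·(-41.013963)≈-75.656291; next y=7/10·30.369442+3/4·(-75.656291)≈-35.483609
n=6: y≈-35.483609, sp=5, e=sp−y≈40.483609; I≈28.119761, D=e−e_prev≈65.853051; u=1·40.483609+3/4·28.119761+1·65.853051≈127.426481; next y=7/10·(-35.483609)+3/4·127.426481≈70.731335
n=7: y≈70.731335, sp=5, e=sp−y≈-65.731335; I≈-37.611573, D=e−e_prev≈-106.214943; u=1·(-65.731335)+3/4·(-37.611573)+1·(-106.214943)≈-200.154958; next y=7/10·70.731335+3/4·(-200.154958)≈-100.604284
n=8: y≈-100.604284, sp=5, e=sp−y≈105.604284; I≈67.992711, D=e−e_prev≈171.335619; u=1·105.604284+3/4·67.992711+1·171.335619≈327.934436; next y=7/10·(-100.604284)+3/4·327.934436≈175.527828
n=9: y≈175.527828, sp=5, e=sp−y≈-170.527828; I≈-102.535117, D=e−e_prev≈-276.132113; u=1·(-170.527828)+3/4·(-102.535117)+1·(-276.132113)≈-523.561279; next y=7/10·175.527828+3/4·(-523.561279)≈-269.801479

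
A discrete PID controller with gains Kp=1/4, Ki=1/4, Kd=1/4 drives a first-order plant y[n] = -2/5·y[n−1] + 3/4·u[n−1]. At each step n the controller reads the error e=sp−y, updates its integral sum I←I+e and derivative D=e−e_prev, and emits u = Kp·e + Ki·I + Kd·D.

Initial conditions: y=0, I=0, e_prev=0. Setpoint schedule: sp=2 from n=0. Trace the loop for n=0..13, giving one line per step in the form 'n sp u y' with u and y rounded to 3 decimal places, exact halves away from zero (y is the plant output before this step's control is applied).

0 2 1.500 0.000
1 2 0.656 1.125
2 2 1.968 0.042
3 2 1.124 1.459
4 2 2.514 0.259
5 2 1.507 1.781
6 2 2.965 0.418
7 2 1.791 2.057
8 2 3.338 0.520
9 2 1.993 2.296
10 2 3.652 0.576
11 2 2.129 2.509
12 2 3.922 0.593
13 2 2.211 2.704

(exact arithmetic carried between steps; '≈' marks a value shown rounded to 6 d.p. or computed from one; I and e_prev carry over from the previous line; the table rounds u and y to 3 d.p., halves away from zero)
n=0: y=0, sp=2, e=sp−y=2; I=2, D=e−e_prev=2; u=1/4·2+1/4·2+1/4·2=1.5; next y=-2/5·0+3/4·1.5=1.125
n=1: y=1.125, sp=2, e=sp−y=0.875; I=2.875, D=e−e_prev=-1.125; u=1/4·0.875+1/4·2.875+1/4·(-1.125)=0.65625; next y=-2/5·1.125+3/4·0.65625≈0.042188
n=2: y≈0.042188, sp=2, e=sp−y≈1.957813; I≈4.832813, D=e−e_prev≈1.082813; u=1/4·1.957813+1/4·4.832813+1/4·1.082813≈1.968359; next y=-2/5·0.042188+3/4·1.968359≈1.459395
n=3: y≈1.459395, sp=2, e=sp−y≈0.540605; I≈5.373418, D=e−e_prev≈-1.417207; u=1/4·0.540605+1/4·5.373418+1/4·(-1.417207)≈1.124204; next y=-2/5·1.459395+3/4·1.124204≈0.259395
n=4: y≈0.259395, sp=2, e=sp−y≈1.740605; I≈7.114023, D=e−e_prev≈1.199999; u=1/4·1.740605+1/4·7.114023+1/4·1.199999≈2.513657; next y=-2/5·0.259395+3/4·2.513657≈1.781484
n=5: y≈1.781484, sp=2, e=sp−y≈0.218516; I≈7.332538, D=e−e_prev≈-1.522089; u=1/4·0.218516+1/4·7.332538+1/4·(-1.522089)≈1.507241; next y=-2/5·1.781484+3/4·1.507241≈0.417837
n=6: y≈0.417837, sp=2, e=sp−y≈1.582163; I≈8.914701, D=e−e_prev≈1.363647; u=1/4·1.582163+1/4·8.914701+1/4·1.363647≈2.965128; next y=-2/5·0.417837+3/4·2.965128≈2.056711
n=7: y≈2.056711, sp=2, e=sp−y≈-0.056711; I≈8.857990, D=e−e_prev≈-1.638874; u=1/4·(-0.056711)+1/4·8.857990+1/4·(-1.638874)≈1.790601; next y=-2/5·2.056711+3/4·1.790601≈0.520267
n=8: y≈0.520267, sp=2, e=sp−y≈1.479733; I≈10.337724, D=e−e_prev≈1.536444; u=1/4·1.479733+1/4·10.337724+1/4·1.536444≈3.338475; next y=-2/5·0.520267+3/4·3.338475≈2.295750
n=9: y≈2.295750, sp=2, e=sp−y≈-0.295750; I≈10.041974, D=e−e_prev≈-1.775483; u=1/4·(-0.295750)+1/4·10.041974+1/4·(-1.775483)≈1.992685; next y=-2/5·2.295750+3/4·1.992685≈0.576214
n=10: y≈0.576214, sp=2, e=sp−y≈1.423786; I≈11.465760, D=e−e_prev≈1.719536; u=1/4·1.423786+1/4·11.465760+1/4·1.719536≈3.652270; next y=-2/5·0.576214+3/4·3.652270≈2.508717
n=11: y≈2.508717, sp=2, e=sp−y≈-0.508717; I≈10.957042, D=e−e_prev≈-1.932503; u=1/4·(-0.508717)+1/4·10.957042+1/4·(-1.932503)≈2.128955; next y=-2/5·2.508717+3/4·2.128955≈0.593230
n=12: y≈0.593230, sp=2, e=sp−y≈1.406770; I≈12.363813, D=e−e_prev≈1.915488; u=1/4·1.406770+1/4·12.363813+1/4·1.915488≈3.921518; next y=-2/5·0.593230+3/4·3.921518≈2.703846
n=13: y≈2.703846, sp=2, e=sp−y≈-0.703846; I≈11.659966, D=e−e_prev≈-2.110617; u=1/4·(-0.703846)+1/4·11.659966+1/4·(-2.110617)≈2.211376; next y=-2/5·2.703846+3/4·2.211376≈0.576993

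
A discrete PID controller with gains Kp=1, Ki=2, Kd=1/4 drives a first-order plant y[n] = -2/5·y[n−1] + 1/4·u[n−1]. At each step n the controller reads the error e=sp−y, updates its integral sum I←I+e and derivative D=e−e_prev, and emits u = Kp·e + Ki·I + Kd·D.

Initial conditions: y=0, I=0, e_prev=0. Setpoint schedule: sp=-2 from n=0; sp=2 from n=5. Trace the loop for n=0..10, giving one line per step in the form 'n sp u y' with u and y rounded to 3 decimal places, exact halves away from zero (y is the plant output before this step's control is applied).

0 -2 -6.500 0.000
1 -2 -4.719 -1.625
2 -2 -9.435 -0.530
3 -2 -6.846 -2.147
4 -2 -11.162 -0.853
5 2 5.056 -2.449
6 2 -2.697 2.244
7 2 10.389 -1.572
8 2 0.986 3.226
9 2 13.611 -1.044
10 2 2.822 3.820

(exact arithmetic carried between steps; '≈' marks a value shown rounded to 6 d.p. or computed from one; I and e_prev carry over from the previous line; the table rounds u and y to 3 d.p., halves away from zero)
n=0: y=0, sp=-2, e=sp−y=-2; I=-2, D=e−e_prev=-2; u=1·(-2)+2·(-2)+1/4·(-2)=-6.5; next y=-2/5·0+1/4·(-6.5)=-1.625
n=1: y=-1.625, sp=-2, e=sp−y=-0.375; I=-2.375, D=e−e_prev=1.625; u=1·(-0.375)+2·(-2.375)+1/4·1.625=-4.71875; next y=-2/5·(-1.625)+1/4·(-4.71875)≈-0.529688
n=2: y≈-0.529688, sp=-2, e=sp−y≈-1.470313; I≈-3.845313, D=e−e_prev≈-1.095313; u=1·(-1.470313)+2·(-3.845313)+1/4·(-1.095313)≈-9.434766; next y=-2/5·(-0.529688)+1/4·(-9.434766)≈-2.146816
n=3: y≈-2.146816, sp=-2, e=sp−y≈0.146816; I≈-3.698496, D=e−e_prev≈1.617129; u=1·0.146816+2·(-3.698496)+1/4·1.617129≈-6.845894; next y=-2/5·(-2.146816)+1/4·(-6.845894)≈-0.852747
n=4: y≈-0.852747, sp=-2, e=sp−y≈-1.147253; I≈-4.845749, D=e−e_prev≈-1.294070; u=1·(-1.147253)+2·(-4.845749)+1/4·(-1.294070)≈-11.162269; next y=-2/5·(-0.852747)+1/4·(-11.162269)≈-2.449469
n=5: y≈-2.449469, sp=2, e=sp−y≈4.449469; I≈-0.396281, D=e−e_prev≈5.596722; u=1·4.449469+2·(-0.396281)+1/4·5.596722≈5.056088; next y=-2/5·(-2.449469)+1/4·5.056088≈2.243809
n=6: y≈2.243809, sp=2, e=sp−y≈-0.243809; I≈-0.640090, D=e−e_prev≈-4.693278; u=1·(-0.243809)+2·(-0.640090)+1/4·(-4.693278)≈-2.697309; next y=-2/5·2.243809+1/4·(-2.697309)≈-1.571851
n=7: y≈-1.571851, sp=2, e=sp−y≈3.571851; I≈2.931761, D=e−e_prev≈3.815660; u=1·3.571851+2·2.931761+1/4·3.815660≈10.389288; next y=-2/5·(-1.571851)+1/4·10.389288≈3.226062
n=8: y≈3.226062, sp=2, e=sp−y≈-1.226062; I≈1.705699, D=e−e_prev≈-4.797913; u=1·(-1.226062)+2·1.705699+1/4·(-4.797913)≈0.985857; next y=-2/5·3.226062+1/4·0.985857≈-1.043961
n=9: y≈-1.043961, sp=2, e=sp−y≈3.043961; I≈4.749659, D=e−e_prev≈4.270023; u=1·3.043961+2·4.749659+1/4·4.270023≈13.610785; next y=-2/5·(-1.043961)+1/4·13.610785≈3.820281
n=10: y≈3.820281, sp=2, e=sp−y≈-1.820281; I≈2.929379, D=e−e_prev≈-4.864241; u=1·(-1.820281)+2·2.929379+1/4·(-4.864241)≈2.822416; next y=-2/5·3.820281+1/4·2.822416≈-0.822508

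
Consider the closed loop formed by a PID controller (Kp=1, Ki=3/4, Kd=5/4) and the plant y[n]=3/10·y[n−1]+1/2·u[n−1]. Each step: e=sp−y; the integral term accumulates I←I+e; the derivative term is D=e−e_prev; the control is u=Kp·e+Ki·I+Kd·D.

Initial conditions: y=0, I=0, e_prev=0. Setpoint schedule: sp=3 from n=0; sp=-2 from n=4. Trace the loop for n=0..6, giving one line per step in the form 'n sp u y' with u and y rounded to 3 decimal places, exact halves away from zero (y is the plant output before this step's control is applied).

0 3 9.000 0.000
1 3 -6.000 4.500
2 3 16.950 -1.650
3 3 -16.140 7.980
4 -2 18.131 -5.676
5 -2 -29.048 7.362
6 -2 39.261 -12.315

(exact arithmetic carried between steps; '≈' marks a value shown rounded to 6 d.p. or computed from one; I and e_prev carry over from the previous line; the table rounds u and y to 3 d.p., halves away from zero)
n=0: y=0, sp=3, e=sp−y=3; I=3, D=e−e_prev=3; u=1·3+3/4·3+5/4·3=9; next y=3/10·0+1/2·9=4.5
n=1: y=4.5, sp=3, e=sp−y=-1.5; I=1.5, D=e−e_prev=-4.5; u=1·(-1.5)+3/4·1.5+5/4·(-4.5)=-6; next y=3/10·4.5+1/2·(-6)=-1.65
n=2: y=-1.65, sp=3, e=sp−y=4.65; I=6.15, D=e−e_prev=6.15; u=1·4.65+3/4·6.15+5/4·6.15=16.95; next y=3/10·(-1.65)+1/2·16.95=7.98
n=3: y=7.98, sp=3, e=sp−y=-4.98; I=1.17, D=e−e_prev=-9.63; u=1·(-4.98)+3/4·1.17+5/4·(-9.63)=-16.14; next y=3/10·7.98+1/2·(-16.14)=-5.676
n=4: y=-5.676, sp=-2, e=sp−y=3.676; I=4.846, D=e−e_prev=8.656; u=1·3.676+3/4·4.846+5/4·8.656=18.1305; next y=3/10·(-5.676)+1/2·18.1305=7.36245
n=5: y=7.36245, sp=-2, e=sp−y=-9.36245; I=-4.51645, D=e−e_prev=-13.03845; u=1·(-9.36245)+3/4·(-4.51645)+5/4·(-13.03845)=-29.04785; next y=3/10·7.36245+1/2·(-29.04785)=-12.31519
n=6: y=-12.31519, sp=-2, e=sp−y=10.31519; I=5.79874, D=e−e_prev=19.67764; u=1·10.31519+3/4·5.79874+5/4·19.67764=39.261295; next y=3/10·(-12.31519)+1/2·39.261295≈15.936091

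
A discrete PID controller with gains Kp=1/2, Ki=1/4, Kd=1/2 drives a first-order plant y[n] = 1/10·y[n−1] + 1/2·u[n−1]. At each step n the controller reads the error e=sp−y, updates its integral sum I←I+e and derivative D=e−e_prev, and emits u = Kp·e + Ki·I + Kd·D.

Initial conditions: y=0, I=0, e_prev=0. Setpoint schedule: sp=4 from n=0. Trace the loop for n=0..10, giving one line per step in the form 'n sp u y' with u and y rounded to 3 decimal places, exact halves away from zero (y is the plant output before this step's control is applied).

0 4 5.000 0.000
1 4 0.875 2.500
2 4 4.766 0.688
3 4 2.482 2.452
4 4 4.958 1.486
5 4 3.677 2.628
6 4 5.249 2.101
7 4 4.544 2.835
8 4 5.551 2.555
9 4 5.178 3.031
10 4 5.832 2.892

(exact arithmetic carried between steps; '≈' marks a value shown rounded to 6 d.p. or computed from one; I and e_prev carry over from the previous line; the table rounds u and y to 3 d.p., halves away from zero)
n=0: y=0, sp=4, e=sp−y=4; I=4, D=e−e_prev=4; u=1/2·4+1/4·4+1/2·4=5; next y=1/10·0+1/2·5=2.5
n=1: y=2.5, sp=4, e=sp−y=1.5; I=5.5, D=e−e_prev=-2.5; u=1/2·1.5+1/4·5.5+1/2·(-2.5)=0.875; next y=1/10·2.5+1/2·0.875=0.6875
n=2: y=0.6875, sp=4, e=sp−y=3.3125; I=8.8125, D=e−e_prev=1.8125; u=1/2·3.3125+1/4·8.8125+1/2·1.8125=4.765625; next y=1/10·0.6875+1/2·4.765625≈2.451563
n=3: y≈2.451563, sp=4, e=sp−y≈1.548438; I≈10.360938, D=e−e_prev≈-1.764063; u=1/2·1.548438+1/4·10.360938+1/2·(-1.764063)≈2.482422; next y=1/10·2.451563+1/2·2.482422≈1.486367
n=4: y≈1.486367, sp=4, e=sp−y≈2.513633; I≈12.874570, D=e−e_prev≈0.965195; u=1/2·2.513633+1/4·12.874570+1/2·0.965195≈4.958057; next y=1/10·1.486367+1/2·4.958057≈2.627665
n=5: y≈2.627665, sp=4, e=sp−y≈1.372335; I≈14.246905, D=e−e_prev≈-1.141298; u=1/2·1.372335+1/4·14.246905+1/2·(-1.141298)≈3.677245; next y=1/10·2.627665+1/2·3.677245≈2.101389
n=6: y≈2.101389, sp=4, e=sp−y≈1.898611; I≈16.145516, D=e−e_prev≈0.526276; u=1/2·1.898611+1/4·16.145516+1/2·0.526276≈5.248823; next y=1/10·2.101389+1/2·5.248823≈2.834550
n=7: y≈2.834550, sp=4, e=sp−y≈1.165450; I≈17.310966, D=e−e_prev≈-0.733161; u=1/2·1.165450+1/4·17.310966+1/2·(-0.733161)≈4.543886; next y=1/10·2.834550+1/2·4.543886≈2.555398
n=8: y≈2.555398, sp=4, e=sp−y≈1.444602; I≈18.755568, D=e−e_prev≈0.279152; u=1/2·1.444602+1/4·18.755568+1/2·0.279152≈5.550769; next y=1/10·2.555398+1/2·5.550769≈3.030924
n=9: y≈3.030924, sp=4, e=sp−y≈0.969076; I≈19.724644, D=e−e_prev≈-0.475527; u=1/2·0.969076+1/4·19.724644+1/2·(-0.475527)≈5.177935; next y=1/10·3.030924+1/2·5.177935≈2.892060
n=10: y≈2.892060, sp=4, e=sp−y≈1.107940; I≈20.832584, D=e−e_prev≈0.138864; u=1/2·1.107940+1/4·20.832584+1/2·0.138864≈5.831548; next y=1/10·2.892060+1/2·5.831548≈3.204980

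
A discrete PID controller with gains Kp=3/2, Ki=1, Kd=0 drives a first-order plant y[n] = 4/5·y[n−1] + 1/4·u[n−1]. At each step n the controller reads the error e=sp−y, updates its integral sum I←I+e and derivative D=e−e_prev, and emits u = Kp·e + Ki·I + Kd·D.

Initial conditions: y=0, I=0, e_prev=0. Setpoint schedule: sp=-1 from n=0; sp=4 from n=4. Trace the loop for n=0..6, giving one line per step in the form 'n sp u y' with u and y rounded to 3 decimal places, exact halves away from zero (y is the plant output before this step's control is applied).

(exact arithmetic carried between steps; '≈' marks a value shown rounded to 6 d.p. or computed from one; I and e_prev carry over from the previous line; the table rounds u and y to 3 d.p., halves away from zero)
n=0: y=0, sp=-1, e=sp−y=-1; I=-1, D=e−e_prev=-1; u=3/2·(-1)+1·(-1)+0·(-1)=-2.5; next y=4/5·0+1/4·(-2.5)=-0.625
n=1: y=-0.625, sp=-1, e=sp−y=-0.375; I=-1.375, D=e−e_prev=0.625; u=3/2·(-0.375)+1·(-1.375)+0·0.625=-1.9375; next y=4/5·(-0.625)+1/4·(-1.9375)=-0.984375
n=2: y=-0.984375, sp=-1, e=sp−y=-0.015625; I=-1.390625, D=e−e_prev=0.359375; u=3/2·(-0.015625)+1·(-1.390625)+0·0.359375≈-1.414063; next y=4/5·(-0.984375)+1/4·(-1.414063)≈-1.141016
n=3: y≈-1.141016, sp=-1, e=sp−y≈0.141016; I≈-1.249609, D=e−e_prev≈0.156641; u=3/2·0.141016+1·(-1.249609)+0·0.156641≈-1.038086; next y=4/5·(-1.141016)+1/4·(-1.038086)≈-1.172334
n=4: y≈-1.172334, sp=4, e=sp−y≈5.172334; I≈3.922725, D=e−e_prev≈5.031318; u=3/2·5.172334+1·3.922725+0·5.031318≈11.681226; next y=4/5·(-1.172334)+1/4·11.681226≈1.982439
n=5: y≈1.982439, sp=4, e=sp−y≈2.017561; I≈5.940285, D=e−e_prev≈-3.154773; u=3/2·2.017561+1·5.940285+0·(-3.154773)≈8.966627; next y=4/5·1.982439+1/4·8.966627≈3.827608
n=6: y≈3.827608, sp=4, e=sp−y≈0.172392; I≈6.112677, D=e−e_prev≈-1.845169; u=3/2·0.172392+1·6.112677+0·(-1.845169)≈6.371265; next y=4/5·3.827608+1/4·6.371265≈4.654903

0 -1 -2.500 0.000
1 -1 -1.938 -0.625
2 -1 -1.414 -0.984
3 -1 -1.038 -1.141
4 4 11.681 -1.172
5 4 8.967 1.982
6 4 6.371 3.828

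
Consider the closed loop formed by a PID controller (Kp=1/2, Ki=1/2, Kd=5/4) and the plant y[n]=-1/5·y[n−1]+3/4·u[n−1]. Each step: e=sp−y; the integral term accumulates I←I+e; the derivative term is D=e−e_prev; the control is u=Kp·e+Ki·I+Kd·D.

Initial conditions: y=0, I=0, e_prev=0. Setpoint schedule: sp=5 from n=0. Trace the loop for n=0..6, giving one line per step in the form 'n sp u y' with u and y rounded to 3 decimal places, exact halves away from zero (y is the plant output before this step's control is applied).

0 5 11.250 0.000
1 5 -11.484 8.438
2 5 39.505 -10.301
3 5 -70.744 31.689
4 5 173.339 -59.396
5 5 -361.197 141.883
6 5 814.566 -299.275

(exact arithmetic carried between steps; '≈' marks a value shown rounded to 6 d.p. or computed from one; I and e_prev carry over from the previous line; the table rounds u and y to 3 d.p., halves away from zero)
n=0: y=0, sp=5, e=sp−y=5; I=5, D=e−e_prev=5; u=1/2·5+1/2·5+5/4·5=11.25; next y=-1/5·0+3/4·11.25=8.4375
n=1: y=8.4375, sp=5, e=sp−y=-3.4375; I=1.5625, D=e−e_prev=-8.4375; u=1/2·(-3.4375)+1/2·1.5625+5/4·(-8.4375)=-11.484375; next y=-1/5·8.4375+3/4·(-11.484375)≈-10.300781
n=2: y≈-10.300781, sp=5, e=sp−y≈15.300781; I≈16.863281, D=e−e_prev≈18.738281; u=1/2·15.300781+1/2·16.863281+5/4·18.738281≈39.504883; next y=-1/5·(-10.300781)+3/4·39.504883≈31.688818
n=3: y≈31.688818, sp=5, e=sp−y≈-26.688818; I≈-9.825537, D=e−e_prev≈-41.989600; u=1/2·(-26.688818)+1/2·(-9.825537)+5/4·(-41.989600)≈-70.744177; next y=-1/5·31.688818+3/4·(-70.744177)≈-59.395897
n=4: y≈-59.395897, sp=5, e=sp−y≈64.395897; I≈54.570359, D=e−e_prev≈91.084715; u=1/2·64.395897+1/2·54.570359+5/4·91.084715≈173.339022; next y=-1/5·(-59.395897)+3/4·173.339022≈141.883446
n=5: y≈141.883446, sp=5, e=sp−y≈-136.883446; I≈-82.313086, D=e−e_prev≈-201.279342; u=1/2·(-136.883446)+1/2·(-82.313086)+5/4·(-201.279342)≈-361.197444; next y=-1/5·141.883446+3/4·(-361.197444)≈-299.274772
n=6: y≈-299.274772, sp=5, e=sp−y≈304.274772; I≈221.961686, D=e−e_prev≈441.158218; u=1/2·304.274772+1/2·221.961686+5/4·441.158218≈814.566001; next y=-1/5·(-299.274772)+3/4·814.566001≈670.779455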